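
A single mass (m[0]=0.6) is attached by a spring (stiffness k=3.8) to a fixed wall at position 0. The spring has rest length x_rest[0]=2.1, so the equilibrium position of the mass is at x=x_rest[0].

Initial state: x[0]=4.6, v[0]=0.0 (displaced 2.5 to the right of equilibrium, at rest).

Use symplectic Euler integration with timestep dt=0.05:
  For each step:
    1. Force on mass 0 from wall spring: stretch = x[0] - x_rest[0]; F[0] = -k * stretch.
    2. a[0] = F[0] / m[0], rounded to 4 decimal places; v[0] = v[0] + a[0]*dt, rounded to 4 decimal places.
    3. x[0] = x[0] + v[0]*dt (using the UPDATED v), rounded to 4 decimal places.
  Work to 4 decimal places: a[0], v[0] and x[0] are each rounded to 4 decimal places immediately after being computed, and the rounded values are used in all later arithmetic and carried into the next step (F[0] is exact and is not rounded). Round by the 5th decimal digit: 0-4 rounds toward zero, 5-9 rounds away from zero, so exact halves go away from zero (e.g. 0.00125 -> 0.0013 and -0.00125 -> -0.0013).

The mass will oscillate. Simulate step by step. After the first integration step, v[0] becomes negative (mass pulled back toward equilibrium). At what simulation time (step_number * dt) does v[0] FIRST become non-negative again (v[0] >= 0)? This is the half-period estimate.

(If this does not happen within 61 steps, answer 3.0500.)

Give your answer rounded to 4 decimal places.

Answer: 1.2500

Derivation:
Step 0: x=[4.6000] v=[0.0000]
Step 1: x=[4.5604] v=[-0.7917]
Step 2: x=[4.4819] v=[-1.5708]
Step 3: x=[4.3656] v=[-2.3251]
Step 4: x=[4.2135] v=[-3.0425]
Step 5: x=[4.0279] v=[-3.7118]
Step 6: x=[3.8118] v=[-4.3223]
Step 7: x=[3.5686] v=[-4.8644]
Step 8: x=[3.3021] v=[-5.3295]
Step 9: x=[3.0166] v=[-5.7102]
Step 10: x=[2.7166] v=[-6.0005]
Step 11: x=[2.4068] v=[-6.1958]
Step 12: x=[2.0922] v=[-6.2930]
Step 13: x=[1.7777] v=[-6.2905]
Step 14: x=[1.4683] v=[-6.1884]
Step 15: x=[1.1689] v=[-5.9884]
Step 16: x=[0.8842] v=[-5.6936]
Step 17: x=[0.6188] v=[-5.3086]
Step 18: x=[0.3768] v=[-4.8396]
Step 19: x=[0.1621] v=[-4.2939]
Step 20: x=[-0.0219] v=[-3.6802]
Step 21: x=[-0.1723] v=[-3.0083]
Step 22: x=[-0.2867] v=[-2.2887]
Step 23: x=[-0.3633] v=[-1.5329]
Step 24: x=[-0.4009] v=[-0.7529]
Step 25: x=[-0.3989] v=[0.0391]
First v>=0 after going negative at step 25, time=1.2500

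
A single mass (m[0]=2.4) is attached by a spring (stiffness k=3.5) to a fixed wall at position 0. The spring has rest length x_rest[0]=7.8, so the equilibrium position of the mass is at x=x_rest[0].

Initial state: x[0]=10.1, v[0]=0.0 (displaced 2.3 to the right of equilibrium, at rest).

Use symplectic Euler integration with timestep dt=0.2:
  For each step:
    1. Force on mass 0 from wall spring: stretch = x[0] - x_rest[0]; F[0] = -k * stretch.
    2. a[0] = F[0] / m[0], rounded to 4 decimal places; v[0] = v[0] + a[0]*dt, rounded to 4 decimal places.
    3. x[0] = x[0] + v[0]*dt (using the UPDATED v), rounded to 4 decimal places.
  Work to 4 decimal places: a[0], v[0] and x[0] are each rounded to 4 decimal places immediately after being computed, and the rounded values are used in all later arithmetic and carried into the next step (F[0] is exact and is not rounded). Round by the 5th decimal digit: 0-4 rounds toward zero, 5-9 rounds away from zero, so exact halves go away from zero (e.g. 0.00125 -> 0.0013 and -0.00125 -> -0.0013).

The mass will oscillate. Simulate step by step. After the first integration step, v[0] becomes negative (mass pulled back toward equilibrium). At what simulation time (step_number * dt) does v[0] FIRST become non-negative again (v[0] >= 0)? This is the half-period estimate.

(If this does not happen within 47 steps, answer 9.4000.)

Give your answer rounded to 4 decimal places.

Step 0: x=[10.1000] v=[0.0000]
Step 1: x=[9.9658] v=[-0.6708]
Step 2: x=[9.7053] v=[-1.3025]
Step 3: x=[9.3337] v=[-1.8582]
Step 4: x=[8.8726] v=[-2.3055]
Step 5: x=[8.3489] v=[-2.6183]
Step 6: x=[7.7932] v=[-2.7784]
Step 7: x=[7.2379] v=[-2.7764]
Step 8: x=[6.7154] v=[-2.6125]
Step 9: x=[6.2562] v=[-2.2962]
Step 10: x=[5.8870] v=[-1.8459]
Step 11: x=[5.6294] v=[-1.2879]
Step 12: x=[5.4984] v=[-0.6548]
Step 13: x=[5.5017] v=[0.0165]
First v>=0 after going negative at step 13, time=2.6000

Answer: 2.6000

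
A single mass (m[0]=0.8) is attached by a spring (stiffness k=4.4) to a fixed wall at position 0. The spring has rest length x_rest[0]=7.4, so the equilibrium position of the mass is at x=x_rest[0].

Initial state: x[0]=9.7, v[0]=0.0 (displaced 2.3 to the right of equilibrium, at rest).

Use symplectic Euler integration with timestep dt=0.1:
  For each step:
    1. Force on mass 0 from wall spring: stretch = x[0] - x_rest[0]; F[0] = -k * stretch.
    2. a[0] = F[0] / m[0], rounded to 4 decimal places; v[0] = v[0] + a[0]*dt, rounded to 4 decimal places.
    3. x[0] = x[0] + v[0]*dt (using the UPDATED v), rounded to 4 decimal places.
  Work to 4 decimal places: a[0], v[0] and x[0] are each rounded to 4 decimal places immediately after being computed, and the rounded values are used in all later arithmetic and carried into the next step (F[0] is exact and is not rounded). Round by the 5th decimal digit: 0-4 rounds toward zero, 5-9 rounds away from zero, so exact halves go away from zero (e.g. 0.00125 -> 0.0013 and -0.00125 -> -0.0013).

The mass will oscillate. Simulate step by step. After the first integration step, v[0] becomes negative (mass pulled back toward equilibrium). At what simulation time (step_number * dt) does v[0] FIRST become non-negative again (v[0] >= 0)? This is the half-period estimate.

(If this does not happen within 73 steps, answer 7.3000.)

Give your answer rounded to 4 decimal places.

Step 0: x=[9.7000] v=[0.0000]
Step 1: x=[9.5735] v=[-1.2650]
Step 2: x=[9.3275] v=[-2.4604]
Step 3: x=[8.9755] v=[-3.5205]
Step 4: x=[8.5368] v=[-4.3870]
Step 5: x=[8.0356] v=[-5.0122]
Step 6: x=[7.4994] v=[-5.3618]
Step 7: x=[6.9578] v=[-5.4165]
Step 8: x=[6.4405] v=[-5.1733]
Step 9: x=[5.9759] v=[-4.6456]
Step 10: x=[5.5897] v=[-3.8623]
Step 11: x=[5.3030] v=[-2.8666]
Step 12: x=[5.1317] v=[-1.7133]
Step 13: x=[5.0851] v=[-0.4657]
Step 14: x=[5.1659] v=[0.8075]
First v>=0 after going negative at step 14, time=1.4000

Answer: 1.4000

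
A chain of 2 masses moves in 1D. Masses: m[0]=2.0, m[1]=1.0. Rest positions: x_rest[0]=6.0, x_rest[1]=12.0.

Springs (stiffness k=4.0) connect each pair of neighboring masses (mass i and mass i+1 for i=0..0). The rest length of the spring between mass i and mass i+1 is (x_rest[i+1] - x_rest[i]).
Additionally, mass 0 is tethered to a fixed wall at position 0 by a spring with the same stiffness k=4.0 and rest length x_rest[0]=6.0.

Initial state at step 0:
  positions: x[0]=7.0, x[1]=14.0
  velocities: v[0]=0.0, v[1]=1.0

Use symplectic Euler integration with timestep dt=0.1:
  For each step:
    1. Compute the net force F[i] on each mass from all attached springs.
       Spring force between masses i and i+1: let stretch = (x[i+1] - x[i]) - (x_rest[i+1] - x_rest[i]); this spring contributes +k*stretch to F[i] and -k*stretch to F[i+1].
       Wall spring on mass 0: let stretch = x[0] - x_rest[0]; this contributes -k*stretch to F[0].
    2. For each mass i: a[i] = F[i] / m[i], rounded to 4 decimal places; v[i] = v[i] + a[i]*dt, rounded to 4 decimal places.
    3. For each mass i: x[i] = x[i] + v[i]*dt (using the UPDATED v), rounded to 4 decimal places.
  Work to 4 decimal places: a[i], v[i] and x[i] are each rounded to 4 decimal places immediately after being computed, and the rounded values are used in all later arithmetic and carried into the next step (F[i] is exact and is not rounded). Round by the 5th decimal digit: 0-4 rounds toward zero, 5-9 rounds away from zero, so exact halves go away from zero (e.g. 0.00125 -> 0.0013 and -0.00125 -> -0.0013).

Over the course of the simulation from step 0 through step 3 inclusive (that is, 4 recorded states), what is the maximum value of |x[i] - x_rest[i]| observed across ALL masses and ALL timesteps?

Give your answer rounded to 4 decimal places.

Answer: 2.0776

Derivation:
Step 0: x=[7.0000 14.0000] v=[0.0000 1.0000]
Step 1: x=[7.0000 14.0600] v=[0.0000 0.6000]
Step 2: x=[7.0012 14.0776] v=[0.0120 0.1760]
Step 3: x=[7.0039 14.0521] v=[0.0270 -0.2546]
Max displacement = 2.0776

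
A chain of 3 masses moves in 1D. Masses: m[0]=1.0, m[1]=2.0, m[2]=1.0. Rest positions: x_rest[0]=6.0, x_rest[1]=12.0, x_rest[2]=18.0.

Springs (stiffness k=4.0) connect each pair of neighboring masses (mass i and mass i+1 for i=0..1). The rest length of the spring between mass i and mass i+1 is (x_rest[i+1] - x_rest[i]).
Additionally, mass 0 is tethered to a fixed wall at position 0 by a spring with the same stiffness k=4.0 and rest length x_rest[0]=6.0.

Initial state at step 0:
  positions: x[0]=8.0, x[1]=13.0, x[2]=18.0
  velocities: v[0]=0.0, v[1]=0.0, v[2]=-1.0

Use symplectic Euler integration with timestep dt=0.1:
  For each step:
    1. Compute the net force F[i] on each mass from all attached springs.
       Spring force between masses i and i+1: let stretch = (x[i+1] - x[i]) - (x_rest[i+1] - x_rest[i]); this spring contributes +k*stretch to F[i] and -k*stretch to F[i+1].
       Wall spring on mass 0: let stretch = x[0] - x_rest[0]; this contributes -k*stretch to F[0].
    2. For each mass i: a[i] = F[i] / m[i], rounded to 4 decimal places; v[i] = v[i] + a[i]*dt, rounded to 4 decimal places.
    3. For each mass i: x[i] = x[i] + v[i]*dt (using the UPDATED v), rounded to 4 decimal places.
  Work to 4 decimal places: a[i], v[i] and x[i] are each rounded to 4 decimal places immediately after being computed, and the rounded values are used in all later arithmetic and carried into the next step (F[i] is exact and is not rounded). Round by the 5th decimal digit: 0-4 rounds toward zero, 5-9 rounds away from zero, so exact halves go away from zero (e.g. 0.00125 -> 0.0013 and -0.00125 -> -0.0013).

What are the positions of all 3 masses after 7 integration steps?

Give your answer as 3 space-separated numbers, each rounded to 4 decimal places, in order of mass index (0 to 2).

Step 0: x=[8.0000 13.0000 18.0000] v=[0.0000 0.0000 -1.0000]
Step 1: x=[7.8800 13.0000 17.9400] v=[-1.2000 0.0000 -0.6000]
Step 2: x=[7.6496 12.9964 17.9224] v=[-2.3040 -0.0360 -0.1760]
Step 3: x=[7.3271 12.9844 17.9478] v=[-3.2251 -0.1202 0.2536]
Step 4: x=[6.9378 12.9585 18.0146] v=[-3.8930 -0.2590 0.6682]
Step 5: x=[6.5118 12.9133 18.1192] v=[-4.2598 -0.4519 1.0458]
Step 6: x=[6.0814 12.8442 18.2555] v=[-4.3039 -0.6910 1.3634]
Step 7: x=[5.6783 12.7481 18.4154] v=[-4.0313 -0.9613 1.5989]

Answer: 5.6783 12.7481 18.4154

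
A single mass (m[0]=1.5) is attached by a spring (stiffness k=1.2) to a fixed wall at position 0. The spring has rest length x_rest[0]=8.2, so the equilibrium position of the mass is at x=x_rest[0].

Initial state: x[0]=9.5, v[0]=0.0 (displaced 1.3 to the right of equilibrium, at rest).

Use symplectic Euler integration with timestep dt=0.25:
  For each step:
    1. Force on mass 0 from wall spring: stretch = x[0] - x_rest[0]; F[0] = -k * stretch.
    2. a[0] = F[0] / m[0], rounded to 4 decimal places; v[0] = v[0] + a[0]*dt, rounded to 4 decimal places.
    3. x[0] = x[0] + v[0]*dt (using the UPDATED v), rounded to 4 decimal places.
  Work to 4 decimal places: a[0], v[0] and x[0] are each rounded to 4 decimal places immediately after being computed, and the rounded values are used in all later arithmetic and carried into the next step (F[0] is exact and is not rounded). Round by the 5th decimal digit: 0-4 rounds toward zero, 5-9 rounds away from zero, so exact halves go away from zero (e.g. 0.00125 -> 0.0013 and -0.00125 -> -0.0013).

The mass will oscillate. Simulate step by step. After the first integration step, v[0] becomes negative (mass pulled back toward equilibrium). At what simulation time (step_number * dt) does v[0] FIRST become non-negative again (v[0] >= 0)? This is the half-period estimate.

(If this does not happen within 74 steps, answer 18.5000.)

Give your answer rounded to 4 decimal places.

Step 0: x=[9.5000] v=[0.0000]
Step 1: x=[9.4350] v=[-0.2600]
Step 2: x=[9.3083] v=[-0.5070]
Step 3: x=[9.1261] v=[-0.7287]
Step 4: x=[8.8976] v=[-0.9139]
Step 5: x=[8.6343] v=[-1.0534]
Step 6: x=[8.3492] v=[-1.1403]
Step 7: x=[8.0567] v=[-1.1702]
Step 8: x=[7.7713] v=[-1.1416]
Step 9: x=[7.5073] v=[-1.0559]
Step 10: x=[7.2780] v=[-0.9174]
Step 11: x=[7.0948] v=[-0.7330]
Step 12: x=[6.9668] v=[-0.5120]
Step 13: x=[6.9005] v=[-0.2654]
Step 14: x=[6.8991] v=[-0.0055]
Step 15: x=[6.9628] v=[0.2547]
First v>=0 after going negative at step 15, time=3.7500

Answer: 3.7500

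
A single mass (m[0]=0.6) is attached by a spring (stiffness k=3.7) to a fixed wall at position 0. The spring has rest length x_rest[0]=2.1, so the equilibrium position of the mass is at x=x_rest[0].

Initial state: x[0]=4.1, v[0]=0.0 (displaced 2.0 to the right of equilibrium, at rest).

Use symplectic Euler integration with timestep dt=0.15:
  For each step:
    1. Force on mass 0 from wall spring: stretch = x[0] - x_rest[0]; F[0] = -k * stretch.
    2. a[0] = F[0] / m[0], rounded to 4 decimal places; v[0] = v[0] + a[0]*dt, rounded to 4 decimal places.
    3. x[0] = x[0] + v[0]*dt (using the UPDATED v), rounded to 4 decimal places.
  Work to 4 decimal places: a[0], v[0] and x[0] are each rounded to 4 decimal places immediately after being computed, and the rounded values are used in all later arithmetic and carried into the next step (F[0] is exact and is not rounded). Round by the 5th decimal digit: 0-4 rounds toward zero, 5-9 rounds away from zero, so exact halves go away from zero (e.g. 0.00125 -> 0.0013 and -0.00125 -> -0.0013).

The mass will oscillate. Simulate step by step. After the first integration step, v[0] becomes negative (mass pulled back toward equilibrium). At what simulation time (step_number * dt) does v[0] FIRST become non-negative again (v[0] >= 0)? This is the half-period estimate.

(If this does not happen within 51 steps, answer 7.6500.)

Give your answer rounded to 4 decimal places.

Step 0: x=[4.1000] v=[0.0000]
Step 1: x=[3.8225] v=[-1.8500]
Step 2: x=[3.3060] v=[-3.4433]
Step 3: x=[2.6222] v=[-4.5589]
Step 4: x=[1.8659] v=[-5.0419]
Step 5: x=[1.1421] v=[-4.8254]
Step 6: x=[0.5512] v=[-3.9393]
Step 7: x=[0.1752] v=[-2.5067]
Step 8: x=[0.0663] v=[-0.7263]
Step 9: x=[0.2395] v=[1.1549]
First v>=0 after going negative at step 9, time=1.3500

Answer: 1.3500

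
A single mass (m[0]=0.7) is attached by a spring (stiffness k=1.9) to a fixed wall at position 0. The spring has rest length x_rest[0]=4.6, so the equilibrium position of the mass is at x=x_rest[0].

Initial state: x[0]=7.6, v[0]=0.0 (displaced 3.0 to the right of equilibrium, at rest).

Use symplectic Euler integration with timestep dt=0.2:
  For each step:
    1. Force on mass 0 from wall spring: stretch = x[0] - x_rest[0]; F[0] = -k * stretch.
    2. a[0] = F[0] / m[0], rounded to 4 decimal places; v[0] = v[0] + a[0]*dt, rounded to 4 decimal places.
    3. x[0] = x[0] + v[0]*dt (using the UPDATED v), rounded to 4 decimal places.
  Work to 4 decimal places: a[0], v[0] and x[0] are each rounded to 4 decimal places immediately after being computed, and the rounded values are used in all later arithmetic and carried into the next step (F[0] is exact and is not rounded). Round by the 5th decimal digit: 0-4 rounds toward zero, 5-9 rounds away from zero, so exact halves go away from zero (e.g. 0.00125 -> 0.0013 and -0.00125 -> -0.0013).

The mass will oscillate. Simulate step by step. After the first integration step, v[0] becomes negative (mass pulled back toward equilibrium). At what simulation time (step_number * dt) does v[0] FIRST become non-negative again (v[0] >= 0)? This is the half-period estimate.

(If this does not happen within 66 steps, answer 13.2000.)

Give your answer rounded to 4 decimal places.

Answer: 2.0000

Derivation:
Step 0: x=[7.6000] v=[0.0000]
Step 1: x=[7.2743] v=[-1.6286]
Step 2: x=[6.6582] v=[-3.0804]
Step 3: x=[5.8187] v=[-4.1977]
Step 4: x=[4.8468] v=[-4.8593]
Step 5: x=[3.8481] v=[-4.9933]
Step 6: x=[2.9311] v=[-4.5851]
Step 7: x=[2.1953] v=[-3.6791]
Step 8: x=[1.7206] v=[-2.3737]
Step 9: x=[1.5585] v=[-0.8106]
Step 10: x=[1.7266] v=[0.8405]
First v>=0 after going negative at step 10, time=2.0000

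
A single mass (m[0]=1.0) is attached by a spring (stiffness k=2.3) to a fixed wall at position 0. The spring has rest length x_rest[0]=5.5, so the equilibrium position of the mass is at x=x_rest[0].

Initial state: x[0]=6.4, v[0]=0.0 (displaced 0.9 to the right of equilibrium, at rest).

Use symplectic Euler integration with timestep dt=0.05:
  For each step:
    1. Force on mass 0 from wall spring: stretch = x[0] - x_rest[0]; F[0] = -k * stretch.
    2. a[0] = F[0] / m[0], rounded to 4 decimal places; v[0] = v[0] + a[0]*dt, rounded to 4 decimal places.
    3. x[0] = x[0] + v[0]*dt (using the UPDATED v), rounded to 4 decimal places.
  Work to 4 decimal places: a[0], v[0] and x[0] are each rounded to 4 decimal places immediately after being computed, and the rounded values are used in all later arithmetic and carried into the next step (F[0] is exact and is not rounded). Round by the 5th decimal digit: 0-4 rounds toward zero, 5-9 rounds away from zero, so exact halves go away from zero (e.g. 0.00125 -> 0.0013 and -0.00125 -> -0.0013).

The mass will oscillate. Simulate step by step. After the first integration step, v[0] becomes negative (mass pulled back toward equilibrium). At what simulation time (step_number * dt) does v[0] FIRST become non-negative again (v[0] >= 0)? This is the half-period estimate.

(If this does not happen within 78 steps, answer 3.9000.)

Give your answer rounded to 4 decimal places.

Step 0: x=[6.4000] v=[0.0000]
Step 1: x=[6.3948] v=[-0.1035]
Step 2: x=[6.3845] v=[-0.2064]
Step 3: x=[6.3691] v=[-0.3081]
Step 4: x=[6.3487] v=[-0.4080]
Step 5: x=[6.3234] v=[-0.5056]
Step 6: x=[6.2934] v=[-0.6003]
Step 7: x=[6.2588] v=[-0.6915]
Step 8: x=[6.2199] v=[-0.7788]
Step 9: x=[6.1768] v=[-0.8616]
Step 10: x=[6.1298] v=[-0.9394]
Step 11: x=[6.0792] v=[-1.0118]
Step 12: x=[6.0253] v=[-1.0784]
Step 13: x=[5.9684] v=[-1.1388]
Step 14: x=[5.9088] v=[-1.1927]
Step 15: x=[5.8468] v=[-1.2397]
Step 16: x=[5.7828] v=[-1.2796]
Step 17: x=[5.7172] v=[-1.3121]
Step 18: x=[5.6503] v=[-1.3371]
Step 19: x=[5.5826] v=[-1.3544]
Step 20: x=[5.5144] v=[-1.3639]
Step 21: x=[5.4461] v=[-1.3656]
Step 22: x=[5.3781] v=[-1.3594]
Step 23: x=[5.3108] v=[-1.3454]
Step 24: x=[5.2446] v=[-1.3236]
Step 25: x=[5.1799] v=[-1.2942]
Step 26: x=[5.1170] v=[-1.2574]
Step 27: x=[5.0563] v=[-1.2134]
Step 28: x=[4.9982] v=[-1.1624]
Step 29: x=[4.9430] v=[-1.1047]
Step 30: x=[4.8910] v=[-1.0406]
Step 31: x=[4.8425] v=[-0.9706]
Step 32: x=[4.7978] v=[-0.8950]
Step 33: x=[4.7571] v=[-0.8142]
Step 34: x=[4.7207] v=[-0.7288]
Step 35: x=[4.6887] v=[-0.6392]
Step 36: x=[4.6614] v=[-0.5459]
Step 37: x=[4.6389] v=[-0.4495]
Step 38: x=[4.6214] v=[-0.3505]
Step 39: x=[4.6089] v=[-0.2495]
Step 40: x=[4.6016] v=[-0.1470]
Step 41: x=[4.5994] v=[-0.0437]
Step 42: x=[4.6024] v=[0.0599]
First v>=0 after going negative at step 42, time=2.1000

Answer: 2.1000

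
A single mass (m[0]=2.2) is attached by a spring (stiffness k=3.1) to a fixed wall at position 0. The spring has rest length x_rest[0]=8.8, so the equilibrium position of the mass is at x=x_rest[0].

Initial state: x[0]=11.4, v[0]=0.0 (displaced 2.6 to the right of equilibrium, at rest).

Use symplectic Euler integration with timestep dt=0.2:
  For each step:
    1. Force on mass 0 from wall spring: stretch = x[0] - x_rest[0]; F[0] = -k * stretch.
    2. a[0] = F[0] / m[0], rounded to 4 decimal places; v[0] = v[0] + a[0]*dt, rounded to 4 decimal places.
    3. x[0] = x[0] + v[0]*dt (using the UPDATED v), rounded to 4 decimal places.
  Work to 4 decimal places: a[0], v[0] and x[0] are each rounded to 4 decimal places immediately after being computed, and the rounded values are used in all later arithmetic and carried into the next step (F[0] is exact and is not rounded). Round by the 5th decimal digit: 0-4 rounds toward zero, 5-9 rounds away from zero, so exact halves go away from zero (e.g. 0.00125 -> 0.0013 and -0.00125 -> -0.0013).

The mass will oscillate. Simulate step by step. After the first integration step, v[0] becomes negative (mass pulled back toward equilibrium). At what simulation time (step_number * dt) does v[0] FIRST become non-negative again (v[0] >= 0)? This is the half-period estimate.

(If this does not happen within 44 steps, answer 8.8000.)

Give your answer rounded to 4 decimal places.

Answer: 2.8000

Derivation:
Step 0: x=[11.4000] v=[0.0000]
Step 1: x=[11.2535] v=[-0.7327]
Step 2: x=[10.9687] v=[-1.4241]
Step 3: x=[10.5616] v=[-2.0353]
Step 4: x=[10.0552] v=[-2.5318]
Step 5: x=[9.4781] v=[-2.8855]
Step 6: x=[8.8628] v=[-3.0766]
Step 7: x=[8.2439] v=[-3.0943]
Step 8: x=[7.6564] v=[-2.9376]
Step 9: x=[7.1333] v=[-2.6153]
Step 10: x=[6.7042] v=[-2.1456]
Step 11: x=[6.3932] v=[-1.5550]
Step 12: x=[6.2179] v=[-0.8767]
Step 13: x=[6.1881] v=[-0.1490]
Step 14: x=[6.3055] v=[0.5871]
First v>=0 after going negative at step 14, time=2.8000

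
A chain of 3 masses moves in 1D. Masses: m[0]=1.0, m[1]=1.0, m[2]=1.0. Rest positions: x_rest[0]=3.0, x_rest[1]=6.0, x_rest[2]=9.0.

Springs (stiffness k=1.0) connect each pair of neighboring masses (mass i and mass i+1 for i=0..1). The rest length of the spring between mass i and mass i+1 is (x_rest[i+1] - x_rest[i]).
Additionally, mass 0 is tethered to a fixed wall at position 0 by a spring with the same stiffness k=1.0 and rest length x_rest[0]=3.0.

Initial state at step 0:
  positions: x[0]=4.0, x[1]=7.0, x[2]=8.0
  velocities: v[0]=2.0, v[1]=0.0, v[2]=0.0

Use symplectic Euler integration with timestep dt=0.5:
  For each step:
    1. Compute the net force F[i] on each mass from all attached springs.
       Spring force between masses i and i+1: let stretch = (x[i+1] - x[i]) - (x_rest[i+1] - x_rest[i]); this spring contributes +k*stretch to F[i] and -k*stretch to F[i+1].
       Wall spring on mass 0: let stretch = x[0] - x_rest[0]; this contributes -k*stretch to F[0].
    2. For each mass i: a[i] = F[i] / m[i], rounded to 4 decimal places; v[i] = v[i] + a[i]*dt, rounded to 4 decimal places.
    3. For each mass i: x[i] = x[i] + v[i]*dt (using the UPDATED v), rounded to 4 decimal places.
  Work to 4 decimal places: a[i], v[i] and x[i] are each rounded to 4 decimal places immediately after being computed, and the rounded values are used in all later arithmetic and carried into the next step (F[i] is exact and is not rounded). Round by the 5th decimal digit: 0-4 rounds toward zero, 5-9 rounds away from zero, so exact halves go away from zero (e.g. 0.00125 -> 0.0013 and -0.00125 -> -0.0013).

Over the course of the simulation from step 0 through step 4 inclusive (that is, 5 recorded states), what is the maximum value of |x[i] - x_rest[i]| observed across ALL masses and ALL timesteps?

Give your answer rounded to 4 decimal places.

Answer: 1.7500

Derivation:
Step 0: x=[4.0000 7.0000 8.0000] v=[2.0000 0.0000 0.0000]
Step 1: x=[4.7500 6.5000 8.5000] v=[1.5000 -1.0000 1.0000]
Step 2: x=[4.7500 6.0625 9.2500] v=[0.0000 -0.8750 1.5000]
Step 3: x=[3.8906 6.0938 9.9532] v=[-1.7188 0.0625 1.4063]
Step 4: x=[2.6094 6.5391 10.4415] v=[-2.5625 0.8906 0.9766]
Max displacement = 1.7500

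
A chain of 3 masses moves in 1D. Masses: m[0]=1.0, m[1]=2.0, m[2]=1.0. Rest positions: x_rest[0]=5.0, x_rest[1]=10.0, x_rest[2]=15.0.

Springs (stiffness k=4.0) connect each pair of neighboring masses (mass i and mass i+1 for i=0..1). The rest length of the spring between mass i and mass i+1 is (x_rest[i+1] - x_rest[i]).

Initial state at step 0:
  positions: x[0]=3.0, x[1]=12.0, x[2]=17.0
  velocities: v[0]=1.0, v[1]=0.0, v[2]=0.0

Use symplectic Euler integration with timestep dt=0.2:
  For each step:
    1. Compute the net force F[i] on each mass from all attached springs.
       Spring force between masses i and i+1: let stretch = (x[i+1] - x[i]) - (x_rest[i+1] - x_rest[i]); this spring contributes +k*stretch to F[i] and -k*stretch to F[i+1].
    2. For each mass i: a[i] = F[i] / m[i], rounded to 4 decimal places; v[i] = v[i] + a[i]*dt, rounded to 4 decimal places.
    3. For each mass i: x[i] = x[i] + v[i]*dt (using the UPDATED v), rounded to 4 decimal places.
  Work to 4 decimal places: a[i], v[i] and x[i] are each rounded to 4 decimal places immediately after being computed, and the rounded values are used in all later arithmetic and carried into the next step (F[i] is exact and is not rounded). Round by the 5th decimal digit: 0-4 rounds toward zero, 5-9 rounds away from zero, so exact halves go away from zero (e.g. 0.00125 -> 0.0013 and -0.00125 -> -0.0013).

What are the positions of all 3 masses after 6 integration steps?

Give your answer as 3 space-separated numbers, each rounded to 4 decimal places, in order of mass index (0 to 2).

Step 0: x=[3.0000 12.0000 17.0000] v=[1.0000 0.0000 0.0000]
Step 1: x=[3.8400 11.6800 17.0000] v=[4.2000 -1.6000 0.0000]
Step 2: x=[5.1344 11.1584 16.9488] v=[6.4720 -2.6080 -0.2560]
Step 3: x=[6.5926 10.6181 16.7711] v=[7.2912 -2.7014 -0.8883]
Step 4: x=[7.8949 10.2480 16.4090] v=[6.5116 -1.8504 -1.8107]
Step 5: x=[8.7737 10.1826 15.8611] v=[4.3941 -0.3272 -2.7395]
Step 6: x=[9.0779 10.4587 15.2046] v=[1.5212 1.3806 -3.2823]

Answer: 9.0779 10.4587 15.2046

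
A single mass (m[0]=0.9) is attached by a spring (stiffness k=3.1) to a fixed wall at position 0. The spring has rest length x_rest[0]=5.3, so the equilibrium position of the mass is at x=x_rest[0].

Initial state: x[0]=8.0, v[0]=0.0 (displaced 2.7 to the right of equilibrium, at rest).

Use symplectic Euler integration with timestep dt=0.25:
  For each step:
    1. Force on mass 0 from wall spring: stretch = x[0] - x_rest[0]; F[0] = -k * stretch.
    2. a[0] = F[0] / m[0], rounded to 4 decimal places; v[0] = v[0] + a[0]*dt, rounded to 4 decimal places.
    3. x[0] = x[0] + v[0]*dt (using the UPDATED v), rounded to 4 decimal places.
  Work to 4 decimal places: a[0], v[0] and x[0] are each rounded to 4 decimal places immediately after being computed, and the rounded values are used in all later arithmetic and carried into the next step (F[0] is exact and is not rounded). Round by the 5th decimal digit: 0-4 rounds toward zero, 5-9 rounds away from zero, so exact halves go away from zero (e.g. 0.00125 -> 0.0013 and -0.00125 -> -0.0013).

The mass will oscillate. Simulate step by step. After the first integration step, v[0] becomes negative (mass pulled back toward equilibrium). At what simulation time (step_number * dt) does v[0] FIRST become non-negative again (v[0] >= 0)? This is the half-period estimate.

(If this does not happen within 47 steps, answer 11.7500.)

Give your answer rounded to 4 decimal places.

Step 0: x=[8.0000] v=[0.0000]
Step 1: x=[7.4188] v=[-2.3250]
Step 2: x=[6.3814] v=[-4.1495]
Step 3: x=[5.1112] v=[-5.0807]
Step 4: x=[3.8817] v=[-4.9181]
Step 5: x=[2.9575] v=[-3.6968]
Step 6: x=[2.5376] v=[-1.6797]
Step 7: x=[2.7124] v=[0.6990]
First v>=0 after going negative at step 7, time=1.7500

Answer: 1.7500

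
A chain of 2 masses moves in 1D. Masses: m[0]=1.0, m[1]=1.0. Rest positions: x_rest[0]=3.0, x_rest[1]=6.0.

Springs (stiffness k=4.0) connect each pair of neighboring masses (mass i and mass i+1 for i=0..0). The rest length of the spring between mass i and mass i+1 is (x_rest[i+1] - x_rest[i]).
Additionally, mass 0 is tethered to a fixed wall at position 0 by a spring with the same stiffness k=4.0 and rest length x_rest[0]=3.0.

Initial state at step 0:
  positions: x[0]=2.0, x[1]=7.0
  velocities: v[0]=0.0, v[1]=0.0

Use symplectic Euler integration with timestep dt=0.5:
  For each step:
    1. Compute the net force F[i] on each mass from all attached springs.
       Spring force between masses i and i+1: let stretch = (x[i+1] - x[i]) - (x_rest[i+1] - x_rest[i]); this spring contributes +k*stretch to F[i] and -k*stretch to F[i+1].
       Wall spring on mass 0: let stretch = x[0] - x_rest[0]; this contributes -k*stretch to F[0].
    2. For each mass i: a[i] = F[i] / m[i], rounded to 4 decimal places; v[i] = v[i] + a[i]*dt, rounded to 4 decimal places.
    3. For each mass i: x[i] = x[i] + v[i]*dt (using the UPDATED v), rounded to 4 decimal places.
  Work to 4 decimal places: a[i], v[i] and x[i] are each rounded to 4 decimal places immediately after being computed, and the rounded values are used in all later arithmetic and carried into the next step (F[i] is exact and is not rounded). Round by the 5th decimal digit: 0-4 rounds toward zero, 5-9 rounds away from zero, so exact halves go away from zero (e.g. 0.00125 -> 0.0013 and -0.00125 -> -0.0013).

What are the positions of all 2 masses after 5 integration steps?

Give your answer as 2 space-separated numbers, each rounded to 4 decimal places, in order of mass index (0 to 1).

Step 0: x=[2.0000 7.0000] v=[0.0000 0.0000]
Step 1: x=[5.0000 5.0000] v=[6.0000 -4.0000]
Step 2: x=[3.0000 6.0000] v=[-4.0000 2.0000]
Step 3: x=[1.0000 7.0000] v=[-4.0000 2.0000]
Step 4: x=[4.0000 5.0000] v=[6.0000 -4.0000]
Step 5: x=[4.0000 5.0000] v=[0.0000 0.0000]

Answer: 4.0000 5.0000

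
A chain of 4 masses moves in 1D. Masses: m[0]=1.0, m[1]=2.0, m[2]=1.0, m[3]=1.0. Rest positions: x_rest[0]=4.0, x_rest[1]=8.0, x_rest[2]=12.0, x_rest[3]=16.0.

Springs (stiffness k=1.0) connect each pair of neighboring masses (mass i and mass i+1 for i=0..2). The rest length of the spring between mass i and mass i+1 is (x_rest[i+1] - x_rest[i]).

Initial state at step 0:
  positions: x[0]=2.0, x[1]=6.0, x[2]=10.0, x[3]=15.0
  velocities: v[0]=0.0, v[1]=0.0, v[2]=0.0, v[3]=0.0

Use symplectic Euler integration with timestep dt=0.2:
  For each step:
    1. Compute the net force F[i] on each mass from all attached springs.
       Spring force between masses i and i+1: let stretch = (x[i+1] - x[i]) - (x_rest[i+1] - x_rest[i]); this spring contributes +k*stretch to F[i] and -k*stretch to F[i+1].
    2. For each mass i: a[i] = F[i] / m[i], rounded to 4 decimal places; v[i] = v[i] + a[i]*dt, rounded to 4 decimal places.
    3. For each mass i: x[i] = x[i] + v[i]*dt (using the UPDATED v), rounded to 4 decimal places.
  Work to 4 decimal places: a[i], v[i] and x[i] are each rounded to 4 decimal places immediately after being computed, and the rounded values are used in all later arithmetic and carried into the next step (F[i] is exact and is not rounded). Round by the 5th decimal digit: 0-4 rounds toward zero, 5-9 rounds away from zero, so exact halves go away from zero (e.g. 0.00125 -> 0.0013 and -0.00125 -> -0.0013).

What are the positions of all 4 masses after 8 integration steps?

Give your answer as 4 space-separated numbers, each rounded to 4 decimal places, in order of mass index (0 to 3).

Step 0: x=[2.0000 6.0000 10.0000 15.0000] v=[0.0000 0.0000 0.0000 0.0000]
Step 1: x=[2.0000 6.0000 10.0400 14.9600] v=[0.0000 0.0000 0.2000 -0.2000]
Step 2: x=[2.0000 6.0008 10.1152 14.8832] v=[0.0000 0.0040 0.3760 -0.3840]
Step 3: x=[2.0000 6.0039 10.2165 14.7757] v=[0.0002 0.0154 0.5067 -0.5376]
Step 4: x=[2.0002 6.0112 10.3317 14.6458] v=[0.0010 0.0363 0.5760 -0.6494]
Step 5: x=[2.0008 6.0247 10.4466 14.5034] v=[0.0032 0.0673 0.5747 -0.7122]
Step 6: x=[2.0024 6.0461 10.5469 14.3587] v=[0.0080 0.1071 0.5017 -0.7236]
Step 7: x=[2.0057 6.0767 10.6197 14.2215] v=[0.0167 0.1528 0.3639 -0.6860]
Step 8: x=[2.0119 6.1167 10.6548 14.1002] v=[0.0309 0.2000 0.1757 -0.6064]

Answer: 2.0119 6.1167 10.6548 14.1002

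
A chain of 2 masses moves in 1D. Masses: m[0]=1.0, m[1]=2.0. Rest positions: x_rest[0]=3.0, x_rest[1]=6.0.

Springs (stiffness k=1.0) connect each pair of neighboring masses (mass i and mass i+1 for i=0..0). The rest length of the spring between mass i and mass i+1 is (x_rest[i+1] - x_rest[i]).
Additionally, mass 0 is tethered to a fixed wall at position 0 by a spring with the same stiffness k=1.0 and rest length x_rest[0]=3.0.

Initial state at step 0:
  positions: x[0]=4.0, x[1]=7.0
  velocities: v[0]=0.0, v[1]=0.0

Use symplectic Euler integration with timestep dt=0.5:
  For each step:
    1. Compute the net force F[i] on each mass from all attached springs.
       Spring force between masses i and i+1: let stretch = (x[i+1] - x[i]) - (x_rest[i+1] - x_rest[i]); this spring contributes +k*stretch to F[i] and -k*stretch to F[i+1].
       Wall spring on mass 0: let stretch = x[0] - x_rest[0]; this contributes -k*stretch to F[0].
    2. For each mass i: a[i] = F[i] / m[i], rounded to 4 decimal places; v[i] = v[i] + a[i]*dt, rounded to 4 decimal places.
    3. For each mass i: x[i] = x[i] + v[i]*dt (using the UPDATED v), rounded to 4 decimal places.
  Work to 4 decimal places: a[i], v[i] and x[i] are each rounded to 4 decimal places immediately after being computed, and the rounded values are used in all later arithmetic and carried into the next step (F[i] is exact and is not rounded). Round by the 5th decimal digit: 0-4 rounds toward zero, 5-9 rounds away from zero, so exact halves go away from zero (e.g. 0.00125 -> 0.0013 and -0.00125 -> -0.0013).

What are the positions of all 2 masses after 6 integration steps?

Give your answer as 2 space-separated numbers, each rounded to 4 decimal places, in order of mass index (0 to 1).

Step 0: x=[4.0000 7.0000] v=[0.0000 0.0000]
Step 1: x=[3.7500 7.0000] v=[-0.5000 0.0000]
Step 2: x=[3.3750 6.9688] v=[-0.7500 -0.0625]
Step 3: x=[3.0547 6.8633] v=[-0.6406 -0.2110]
Step 4: x=[2.9229 6.6567] v=[-0.2637 -0.4132]
Step 5: x=[2.9938 6.3584] v=[0.1418 -0.5967]
Step 6: x=[3.1574 6.0145] v=[0.3272 -0.6879]

Answer: 3.1574 6.0145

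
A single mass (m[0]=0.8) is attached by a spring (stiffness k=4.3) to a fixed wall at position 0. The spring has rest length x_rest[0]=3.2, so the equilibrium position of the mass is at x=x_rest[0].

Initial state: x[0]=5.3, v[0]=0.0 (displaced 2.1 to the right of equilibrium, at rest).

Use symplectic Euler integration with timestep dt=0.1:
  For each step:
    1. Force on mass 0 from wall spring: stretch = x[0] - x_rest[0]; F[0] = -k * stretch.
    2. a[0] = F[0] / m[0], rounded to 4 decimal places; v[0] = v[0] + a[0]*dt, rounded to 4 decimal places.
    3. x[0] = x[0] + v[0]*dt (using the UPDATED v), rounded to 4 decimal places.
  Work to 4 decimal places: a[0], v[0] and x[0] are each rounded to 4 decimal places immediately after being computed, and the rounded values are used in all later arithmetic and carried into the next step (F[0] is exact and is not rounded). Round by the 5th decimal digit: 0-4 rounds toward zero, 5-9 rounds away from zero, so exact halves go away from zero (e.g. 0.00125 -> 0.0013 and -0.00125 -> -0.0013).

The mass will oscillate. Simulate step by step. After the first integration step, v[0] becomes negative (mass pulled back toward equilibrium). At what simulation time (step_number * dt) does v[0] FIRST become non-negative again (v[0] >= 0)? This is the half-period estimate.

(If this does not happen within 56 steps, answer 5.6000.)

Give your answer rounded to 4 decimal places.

Step 0: x=[5.3000] v=[0.0000]
Step 1: x=[5.1871] v=[-1.1288]
Step 2: x=[4.9674] v=[-2.1969]
Step 3: x=[4.6527] v=[-3.1469]
Step 4: x=[4.2599] v=[-3.9277]
Step 5: x=[3.8102] v=[-4.4974]
Step 6: x=[3.3277] v=[-4.8254]
Step 7: x=[2.8383] v=[-4.8940]
Step 8: x=[2.3683] v=[-4.6996]
Step 9: x=[1.9430] v=[-4.2526]
Step 10: x=[1.5853] v=[-3.5770]
Step 11: x=[1.3144] v=[-2.7091]
Step 12: x=[1.1448] v=[-1.6956]
Step 13: x=[1.0857] v=[-0.5909]
Step 14: x=[1.1403] v=[0.5455]
First v>=0 after going negative at step 14, time=1.4000

Answer: 1.4000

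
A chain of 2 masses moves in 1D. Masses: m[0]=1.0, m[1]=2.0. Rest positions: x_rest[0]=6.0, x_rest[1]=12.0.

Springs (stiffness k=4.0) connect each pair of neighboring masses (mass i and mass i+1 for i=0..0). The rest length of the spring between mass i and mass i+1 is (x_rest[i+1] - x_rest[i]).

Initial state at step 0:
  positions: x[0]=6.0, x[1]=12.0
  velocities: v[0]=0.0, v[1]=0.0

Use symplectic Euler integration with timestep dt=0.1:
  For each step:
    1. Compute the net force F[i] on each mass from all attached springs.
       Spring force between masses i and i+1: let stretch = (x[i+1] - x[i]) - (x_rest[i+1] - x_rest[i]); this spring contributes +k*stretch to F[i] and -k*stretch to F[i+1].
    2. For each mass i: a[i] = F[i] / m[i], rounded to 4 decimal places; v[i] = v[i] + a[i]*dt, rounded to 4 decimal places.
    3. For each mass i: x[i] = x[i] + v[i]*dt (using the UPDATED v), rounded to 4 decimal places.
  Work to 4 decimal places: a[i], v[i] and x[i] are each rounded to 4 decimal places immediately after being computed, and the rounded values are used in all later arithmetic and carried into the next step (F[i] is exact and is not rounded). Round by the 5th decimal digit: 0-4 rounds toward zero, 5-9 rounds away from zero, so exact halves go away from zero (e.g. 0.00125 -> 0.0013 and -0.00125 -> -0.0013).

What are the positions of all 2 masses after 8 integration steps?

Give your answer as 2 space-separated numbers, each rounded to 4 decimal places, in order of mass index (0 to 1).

Answer: 6.0000 12.0000

Derivation:
Step 0: x=[6.0000 12.0000] v=[0.0000 0.0000]
Step 1: x=[6.0000 12.0000] v=[0.0000 0.0000]
Step 2: x=[6.0000 12.0000] v=[0.0000 0.0000]
Step 3: x=[6.0000 12.0000] v=[0.0000 0.0000]
Step 4: x=[6.0000 12.0000] v=[0.0000 0.0000]
Step 5: x=[6.0000 12.0000] v=[0.0000 0.0000]
Step 6: x=[6.0000 12.0000] v=[0.0000 0.0000]
Step 7: x=[6.0000 12.0000] v=[0.0000 0.0000]
Step 8: x=[6.0000 12.0000] v=[0.0000 0.0000]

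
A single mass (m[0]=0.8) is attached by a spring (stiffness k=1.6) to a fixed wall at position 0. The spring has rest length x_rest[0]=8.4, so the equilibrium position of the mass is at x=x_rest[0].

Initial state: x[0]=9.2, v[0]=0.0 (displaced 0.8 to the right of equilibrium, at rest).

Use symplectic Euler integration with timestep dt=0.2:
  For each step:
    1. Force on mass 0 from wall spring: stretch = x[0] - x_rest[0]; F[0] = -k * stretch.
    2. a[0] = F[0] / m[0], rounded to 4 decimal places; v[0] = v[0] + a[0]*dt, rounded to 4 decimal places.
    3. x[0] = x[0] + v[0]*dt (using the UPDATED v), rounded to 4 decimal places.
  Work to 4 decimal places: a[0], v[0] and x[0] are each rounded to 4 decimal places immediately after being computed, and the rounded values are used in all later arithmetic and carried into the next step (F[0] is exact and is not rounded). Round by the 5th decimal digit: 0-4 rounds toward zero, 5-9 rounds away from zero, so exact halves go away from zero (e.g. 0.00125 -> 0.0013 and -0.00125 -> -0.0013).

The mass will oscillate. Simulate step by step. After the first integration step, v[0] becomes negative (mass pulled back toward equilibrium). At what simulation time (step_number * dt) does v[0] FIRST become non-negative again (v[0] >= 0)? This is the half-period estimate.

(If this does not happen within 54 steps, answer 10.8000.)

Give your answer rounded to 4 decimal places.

Answer: 2.4000

Derivation:
Step 0: x=[9.2000] v=[0.0000]
Step 1: x=[9.1360] v=[-0.3200]
Step 2: x=[9.0131] v=[-0.6144]
Step 3: x=[8.8412] v=[-0.8596]
Step 4: x=[8.6340] v=[-1.0361]
Step 5: x=[8.4081] v=[-1.1297]
Step 6: x=[8.1815] v=[-1.1329]
Step 7: x=[7.9724] v=[-1.0455]
Step 8: x=[7.7975] v=[-0.8745]
Step 9: x=[7.6708] v=[-0.6335]
Step 10: x=[7.6024] v=[-0.3418]
Step 11: x=[7.5978] v=[-0.0228]
Step 12: x=[7.6574] v=[0.2981]
First v>=0 after going negative at step 12, time=2.4000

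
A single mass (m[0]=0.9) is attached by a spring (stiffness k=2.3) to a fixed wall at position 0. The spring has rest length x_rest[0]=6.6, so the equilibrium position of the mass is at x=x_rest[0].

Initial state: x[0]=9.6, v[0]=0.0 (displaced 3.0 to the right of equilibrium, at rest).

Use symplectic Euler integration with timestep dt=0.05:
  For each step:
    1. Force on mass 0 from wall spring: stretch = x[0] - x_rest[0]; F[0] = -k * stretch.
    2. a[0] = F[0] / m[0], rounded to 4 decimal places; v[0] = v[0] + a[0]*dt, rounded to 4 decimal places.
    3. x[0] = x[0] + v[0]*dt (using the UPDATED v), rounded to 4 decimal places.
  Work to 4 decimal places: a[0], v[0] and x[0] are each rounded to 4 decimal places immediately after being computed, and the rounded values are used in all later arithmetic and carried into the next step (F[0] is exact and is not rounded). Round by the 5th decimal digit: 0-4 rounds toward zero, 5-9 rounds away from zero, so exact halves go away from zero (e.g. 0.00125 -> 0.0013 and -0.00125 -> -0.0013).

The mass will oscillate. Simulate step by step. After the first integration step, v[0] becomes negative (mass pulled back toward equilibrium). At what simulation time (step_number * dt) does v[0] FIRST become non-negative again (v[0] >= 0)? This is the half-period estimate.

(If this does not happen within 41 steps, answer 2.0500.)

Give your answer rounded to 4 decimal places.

Answer: 2.0000

Derivation:
Step 0: x=[9.6000] v=[0.0000]
Step 1: x=[9.5808] v=[-0.3833]
Step 2: x=[9.5426] v=[-0.7642]
Step 3: x=[9.4856] v=[-1.1402]
Step 4: x=[9.4102] v=[-1.5089]
Step 5: x=[9.3168] v=[-1.8680]
Step 6: x=[9.2060] v=[-2.2151]
Step 7: x=[9.0786] v=[-2.5481]
Step 8: x=[8.9354] v=[-2.8648]
Step 9: x=[8.7772] v=[-3.1632]
Step 10: x=[8.6051] v=[-3.4414]
Step 11: x=[8.4202] v=[-3.6976]
Step 12: x=[8.2237] v=[-3.9302]
Step 13: x=[8.0168] v=[-4.1377]
Step 14: x=[7.8009] v=[-4.3187]
Step 15: x=[7.5773] v=[-4.4722]
Step 16: x=[7.3474] v=[-4.5971]
Step 17: x=[7.1128] v=[-4.6926]
Step 18: x=[6.8749] v=[-4.7581]
Step 19: x=[6.6352] v=[-4.7932]
Step 20: x=[6.3953] v=[-4.7977]
Step 21: x=[6.1567] v=[-4.7715]
Step 22: x=[5.9210] v=[-4.7149]
Step 23: x=[5.6896] v=[-4.6281]
Step 24: x=[5.4640] v=[-4.5118]
Step 25: x=[5.2457] v=[-4.3666]
Step 26: x=[5.0360] v=[-4.1936]
Step 27: x=[4.8363] v=[-3.9938]
Step 28: x=[4.6479] v=[-3.7684]
Step 29: x=[4.4720] v=[-3.5190]
Step 30: x=[4.3096] v=[-3.2471]
Step 31: x=[4.1619] v=[-2.9544]
Step 32: x=[4.0298] v=[-2.6429]
Step 33: x=[3.9141] v=[-2.3145]
Step 34: x=[3.8155] v=[-1.9713]
Step 35: x=[3.7347] v=[-1.6155]
Step 36: x=[3.6722] v=[-1.2494]
Step 37: x=[3.6284] v=[-0.8753]
Step 38: x=[3.6036] v=[-0.4956]
Step 39: x=[3.5980] v=[-0.1127]
Step 40: x=[3.6115] v=[0.2709]
First v>=0 after going negative at step 40, time=2.0000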